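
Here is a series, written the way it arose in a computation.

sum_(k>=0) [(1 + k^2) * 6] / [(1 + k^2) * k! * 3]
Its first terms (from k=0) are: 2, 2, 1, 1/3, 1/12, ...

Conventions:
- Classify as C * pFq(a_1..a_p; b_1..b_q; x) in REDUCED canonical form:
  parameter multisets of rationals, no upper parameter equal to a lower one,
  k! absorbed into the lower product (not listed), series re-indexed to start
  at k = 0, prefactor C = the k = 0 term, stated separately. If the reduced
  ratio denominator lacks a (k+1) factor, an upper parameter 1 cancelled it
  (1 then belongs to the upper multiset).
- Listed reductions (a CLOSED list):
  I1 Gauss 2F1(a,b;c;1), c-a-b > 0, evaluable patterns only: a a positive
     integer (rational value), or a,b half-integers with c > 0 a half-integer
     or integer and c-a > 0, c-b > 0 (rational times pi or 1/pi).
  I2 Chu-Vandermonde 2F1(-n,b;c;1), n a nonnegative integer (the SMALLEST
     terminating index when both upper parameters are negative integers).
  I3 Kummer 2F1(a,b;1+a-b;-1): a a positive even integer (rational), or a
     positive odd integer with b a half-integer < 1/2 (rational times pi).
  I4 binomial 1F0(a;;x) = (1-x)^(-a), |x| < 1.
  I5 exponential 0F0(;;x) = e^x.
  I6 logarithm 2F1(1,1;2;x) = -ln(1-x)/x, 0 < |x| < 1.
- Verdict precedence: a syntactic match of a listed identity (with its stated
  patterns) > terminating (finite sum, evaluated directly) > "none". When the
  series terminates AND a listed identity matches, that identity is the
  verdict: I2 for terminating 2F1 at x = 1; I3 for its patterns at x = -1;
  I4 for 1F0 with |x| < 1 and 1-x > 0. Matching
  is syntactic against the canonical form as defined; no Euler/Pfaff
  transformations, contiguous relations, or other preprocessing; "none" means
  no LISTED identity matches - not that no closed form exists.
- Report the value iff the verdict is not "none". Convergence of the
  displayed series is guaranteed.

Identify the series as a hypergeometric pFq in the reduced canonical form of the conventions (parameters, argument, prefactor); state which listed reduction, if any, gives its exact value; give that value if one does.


First insight: t_0 = 2 here, and k^2 + 1 divides numerator and denominator alike; C = 2, x = 1 after cancelling.
Adjacent-term ratio: r(k) = 1 * 1 / [(k+1)] - poly over poly, x = 1 from leading terms; C = 2 at k = 0.

Reduced: x = 1, 0F0, upper = {-}, lower = {-}, C = 2. Verdict: exponential (I5) matches (the 0F0 exponential series at x = 1). Its exact value is 2 * e^(1).


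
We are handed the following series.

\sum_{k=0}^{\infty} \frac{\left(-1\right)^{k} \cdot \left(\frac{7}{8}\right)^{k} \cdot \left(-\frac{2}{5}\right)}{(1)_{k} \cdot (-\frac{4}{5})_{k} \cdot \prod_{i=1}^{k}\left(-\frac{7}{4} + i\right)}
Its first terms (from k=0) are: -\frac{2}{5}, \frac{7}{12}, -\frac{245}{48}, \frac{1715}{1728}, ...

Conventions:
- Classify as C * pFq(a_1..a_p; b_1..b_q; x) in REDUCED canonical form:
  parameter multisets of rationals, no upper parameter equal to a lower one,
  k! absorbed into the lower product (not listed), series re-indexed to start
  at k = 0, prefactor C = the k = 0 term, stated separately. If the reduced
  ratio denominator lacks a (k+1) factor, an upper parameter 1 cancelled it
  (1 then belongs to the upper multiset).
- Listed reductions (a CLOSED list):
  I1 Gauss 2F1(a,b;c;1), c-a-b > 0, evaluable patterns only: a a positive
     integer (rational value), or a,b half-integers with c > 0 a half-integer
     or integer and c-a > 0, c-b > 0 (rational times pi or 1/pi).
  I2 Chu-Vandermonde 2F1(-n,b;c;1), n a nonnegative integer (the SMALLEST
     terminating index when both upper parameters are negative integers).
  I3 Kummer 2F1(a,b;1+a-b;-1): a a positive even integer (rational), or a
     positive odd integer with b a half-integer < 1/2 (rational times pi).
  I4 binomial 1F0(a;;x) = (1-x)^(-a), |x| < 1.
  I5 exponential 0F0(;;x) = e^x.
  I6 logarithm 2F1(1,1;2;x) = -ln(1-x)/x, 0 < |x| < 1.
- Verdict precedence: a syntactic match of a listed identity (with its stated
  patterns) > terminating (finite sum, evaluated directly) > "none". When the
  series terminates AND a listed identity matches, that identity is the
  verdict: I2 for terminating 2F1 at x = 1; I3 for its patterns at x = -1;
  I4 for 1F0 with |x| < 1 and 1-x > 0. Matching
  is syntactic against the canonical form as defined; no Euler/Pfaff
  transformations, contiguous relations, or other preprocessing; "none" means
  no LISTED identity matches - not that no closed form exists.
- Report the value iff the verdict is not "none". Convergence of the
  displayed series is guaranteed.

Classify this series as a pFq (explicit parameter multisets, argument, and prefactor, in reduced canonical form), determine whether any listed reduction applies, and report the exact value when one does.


Key observation: with t_0 = -\frac{2}{5}, the (-1)^k factor (C = -2/5, x = -7/8) folds into the argument's sign.
Term ratio: r(k) = -\frac{7}{8} * 1 / [(k-\frac{4}{5}) (k-\frac{3}{4}) (k+1)] - rational in k, leading ratio -\frac{7}{8}; with t_0 = -\frac{2}{5}, classification follows.

Classification (C = -\frac{2}{5}): 0F2 with upper {-}, lower {-\frac{4}{5}, -\frac{3}{4}}, argument x = -\frac{7}{8}. Verdict: no listed reduction: x = -\frac{7}{8} and upper {-} fail every I1-I6 pattern.


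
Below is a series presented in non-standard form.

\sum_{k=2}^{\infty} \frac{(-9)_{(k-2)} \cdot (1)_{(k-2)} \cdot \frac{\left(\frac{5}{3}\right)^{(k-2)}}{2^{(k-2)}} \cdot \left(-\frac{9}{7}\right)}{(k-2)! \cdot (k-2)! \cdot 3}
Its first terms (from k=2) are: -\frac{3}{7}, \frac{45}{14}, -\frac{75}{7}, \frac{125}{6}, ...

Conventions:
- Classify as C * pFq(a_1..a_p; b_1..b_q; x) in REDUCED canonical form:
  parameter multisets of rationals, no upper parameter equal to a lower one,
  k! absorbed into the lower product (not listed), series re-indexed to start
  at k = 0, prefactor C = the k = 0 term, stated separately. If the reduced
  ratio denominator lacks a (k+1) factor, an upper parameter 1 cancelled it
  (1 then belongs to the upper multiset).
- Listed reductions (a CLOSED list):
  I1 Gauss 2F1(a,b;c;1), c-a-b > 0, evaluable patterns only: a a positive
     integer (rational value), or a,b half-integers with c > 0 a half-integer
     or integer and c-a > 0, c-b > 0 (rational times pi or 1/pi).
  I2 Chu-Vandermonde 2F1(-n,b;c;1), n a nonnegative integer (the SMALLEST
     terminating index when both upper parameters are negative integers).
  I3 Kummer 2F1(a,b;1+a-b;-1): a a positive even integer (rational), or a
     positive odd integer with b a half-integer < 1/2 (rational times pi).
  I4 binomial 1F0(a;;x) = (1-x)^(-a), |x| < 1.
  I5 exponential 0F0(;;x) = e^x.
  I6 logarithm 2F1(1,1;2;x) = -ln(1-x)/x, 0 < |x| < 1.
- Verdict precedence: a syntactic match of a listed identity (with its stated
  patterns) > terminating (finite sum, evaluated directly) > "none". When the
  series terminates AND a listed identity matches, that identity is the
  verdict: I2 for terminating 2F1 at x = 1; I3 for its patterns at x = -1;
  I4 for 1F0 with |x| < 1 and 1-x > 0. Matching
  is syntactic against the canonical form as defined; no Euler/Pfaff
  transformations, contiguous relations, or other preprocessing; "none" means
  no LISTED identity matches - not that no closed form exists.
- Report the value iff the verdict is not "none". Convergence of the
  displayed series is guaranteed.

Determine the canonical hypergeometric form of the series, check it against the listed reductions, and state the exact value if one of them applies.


At argument \frac{5}{6}: a 1F0 with upper {-9}, lower {-}, scaled by C = -\frac{3}{7}. Verdict: the I4 binomial reduction matches (the 1F0 binomial series: exponent 9, x = \frac{5}{6}). Value: -\frac{1}{23514624}.

First insight: x = \frac{5}{6} and the denominator's factorial ratio (prefactor -3/7) is a lower Pochhammer.
Ratio: r(k) = \frac{5}{6} * (k-9) / [(k+1)] - rational; roots negated = parameters, x = \frac{5}{6}, C = -\frac{3}{7}.


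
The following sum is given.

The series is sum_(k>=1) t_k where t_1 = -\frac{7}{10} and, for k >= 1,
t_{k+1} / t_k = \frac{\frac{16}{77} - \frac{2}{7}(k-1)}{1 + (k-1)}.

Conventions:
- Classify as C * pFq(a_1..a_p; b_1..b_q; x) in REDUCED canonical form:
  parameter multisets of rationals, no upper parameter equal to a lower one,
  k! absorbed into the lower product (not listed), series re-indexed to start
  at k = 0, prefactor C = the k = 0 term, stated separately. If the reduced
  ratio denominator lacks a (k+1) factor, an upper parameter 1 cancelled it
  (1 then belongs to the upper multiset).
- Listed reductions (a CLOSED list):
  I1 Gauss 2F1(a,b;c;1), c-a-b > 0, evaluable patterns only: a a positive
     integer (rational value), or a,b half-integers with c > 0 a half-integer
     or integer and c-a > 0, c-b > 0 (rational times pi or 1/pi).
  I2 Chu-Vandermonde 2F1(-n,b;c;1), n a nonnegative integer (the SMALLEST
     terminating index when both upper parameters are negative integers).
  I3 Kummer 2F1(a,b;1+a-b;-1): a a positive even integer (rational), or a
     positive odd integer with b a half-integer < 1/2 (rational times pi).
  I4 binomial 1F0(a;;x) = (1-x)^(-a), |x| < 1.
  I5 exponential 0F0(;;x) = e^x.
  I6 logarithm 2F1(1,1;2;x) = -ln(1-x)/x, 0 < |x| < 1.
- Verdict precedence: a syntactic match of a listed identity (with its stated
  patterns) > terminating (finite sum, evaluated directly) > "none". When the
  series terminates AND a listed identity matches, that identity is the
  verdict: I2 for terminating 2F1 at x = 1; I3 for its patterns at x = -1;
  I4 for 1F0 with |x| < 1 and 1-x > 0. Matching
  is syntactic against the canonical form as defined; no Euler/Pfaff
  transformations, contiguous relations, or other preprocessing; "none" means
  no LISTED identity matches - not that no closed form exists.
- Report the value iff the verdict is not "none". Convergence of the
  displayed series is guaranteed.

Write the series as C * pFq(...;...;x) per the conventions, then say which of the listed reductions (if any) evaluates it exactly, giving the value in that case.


Prefactor -\frac{7}{10}, argument -\frac{2}{7}: 1F0 with upper {-\frac{8}{11}} over lower {-}. Verdict: the I4 binomial reduction fires (the 1F0 binomial series: exponent 8/11, x = -\frac{2}{7}). Its exact value is \left(-\frac{7}{10}\right) \cdot \left(\frac{9}{7}\right)^{\frac{8}{11}}.

Structural cue: with t_0 = -\frac{7}{10}, the expanded ratio factors over Q; prefactor -7/10, roots give parameters.
Term ratio: r(k) = -\frac{2}{7} * (k-\frac{8}{11}) / [(k+1)] ; factor over Q: parameters, x = -\frac{2}{7}, and C = -\frac{7}{10}.


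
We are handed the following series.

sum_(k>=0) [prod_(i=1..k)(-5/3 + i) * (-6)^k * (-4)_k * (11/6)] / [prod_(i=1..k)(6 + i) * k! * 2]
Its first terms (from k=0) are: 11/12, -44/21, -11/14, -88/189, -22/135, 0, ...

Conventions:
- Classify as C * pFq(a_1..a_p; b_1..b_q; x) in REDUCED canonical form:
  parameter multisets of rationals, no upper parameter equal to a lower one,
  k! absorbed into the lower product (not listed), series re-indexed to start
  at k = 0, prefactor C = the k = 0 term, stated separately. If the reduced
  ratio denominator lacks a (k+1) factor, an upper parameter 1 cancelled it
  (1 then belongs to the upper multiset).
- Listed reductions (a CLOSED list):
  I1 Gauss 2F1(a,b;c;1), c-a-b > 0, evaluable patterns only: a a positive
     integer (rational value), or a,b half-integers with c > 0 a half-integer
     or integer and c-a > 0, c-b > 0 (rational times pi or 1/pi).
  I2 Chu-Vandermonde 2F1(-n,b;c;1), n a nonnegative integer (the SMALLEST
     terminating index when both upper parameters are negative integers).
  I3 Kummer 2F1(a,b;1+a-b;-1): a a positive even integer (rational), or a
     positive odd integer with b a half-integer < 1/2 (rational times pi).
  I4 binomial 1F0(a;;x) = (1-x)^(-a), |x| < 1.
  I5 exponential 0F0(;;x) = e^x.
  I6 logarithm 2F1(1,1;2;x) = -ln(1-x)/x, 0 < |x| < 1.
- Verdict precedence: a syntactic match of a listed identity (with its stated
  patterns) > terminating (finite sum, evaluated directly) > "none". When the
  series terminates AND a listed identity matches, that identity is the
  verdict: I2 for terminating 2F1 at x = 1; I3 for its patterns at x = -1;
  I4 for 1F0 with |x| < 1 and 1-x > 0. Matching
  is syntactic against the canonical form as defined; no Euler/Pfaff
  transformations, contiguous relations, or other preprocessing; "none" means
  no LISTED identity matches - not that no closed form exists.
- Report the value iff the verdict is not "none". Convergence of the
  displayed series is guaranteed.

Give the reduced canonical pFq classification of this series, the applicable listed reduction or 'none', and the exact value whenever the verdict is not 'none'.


Classification (C = 11/12): 2F1 with upper {-4, -2/3}, lower {7}, argument x = -6. Verdict: terminating - upper parameter -4 makes this a finite sum (last index 4), evaluated exactly. Hence: -363/140.

The tell: from the first term 11/12: the running product (C = 11/12, x = -6) telescopes to a rising factorial.
Ratio: r(k) = (-6) * (k-4) (k-2/3) / [(k+7) (k+1)] - rational in k. x = (-6); t_0 = 11/12; negate the roots.


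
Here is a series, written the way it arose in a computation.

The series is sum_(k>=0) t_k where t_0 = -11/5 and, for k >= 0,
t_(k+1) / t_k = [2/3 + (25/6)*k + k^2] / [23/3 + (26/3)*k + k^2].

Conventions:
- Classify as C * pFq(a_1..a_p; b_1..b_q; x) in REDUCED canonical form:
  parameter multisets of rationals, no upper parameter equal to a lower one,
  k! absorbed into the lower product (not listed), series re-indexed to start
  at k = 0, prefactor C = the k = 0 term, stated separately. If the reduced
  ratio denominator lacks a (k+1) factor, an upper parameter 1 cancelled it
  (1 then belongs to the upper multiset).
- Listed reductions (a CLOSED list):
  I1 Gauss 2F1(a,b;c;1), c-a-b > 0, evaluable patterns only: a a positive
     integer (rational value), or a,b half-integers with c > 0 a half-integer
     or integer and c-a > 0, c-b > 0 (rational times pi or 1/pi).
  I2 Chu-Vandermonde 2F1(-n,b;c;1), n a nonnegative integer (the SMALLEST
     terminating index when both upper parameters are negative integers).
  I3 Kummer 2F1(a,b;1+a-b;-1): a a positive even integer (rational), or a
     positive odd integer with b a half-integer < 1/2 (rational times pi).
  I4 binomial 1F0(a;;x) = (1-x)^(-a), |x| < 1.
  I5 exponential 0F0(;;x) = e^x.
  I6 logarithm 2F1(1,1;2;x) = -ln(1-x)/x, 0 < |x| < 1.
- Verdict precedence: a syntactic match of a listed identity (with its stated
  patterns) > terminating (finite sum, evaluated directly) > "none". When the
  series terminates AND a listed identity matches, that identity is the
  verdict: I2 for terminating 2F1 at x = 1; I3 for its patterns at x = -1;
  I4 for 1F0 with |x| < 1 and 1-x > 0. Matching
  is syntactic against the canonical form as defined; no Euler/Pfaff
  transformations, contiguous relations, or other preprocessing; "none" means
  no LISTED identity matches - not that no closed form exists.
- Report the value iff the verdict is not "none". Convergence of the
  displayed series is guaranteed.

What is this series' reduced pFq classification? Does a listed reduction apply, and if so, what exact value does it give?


First insight: x = 1 and the expanded ratio factors over Q; prefactor -11/5, roots give parameters.
Adjacent-term ratio: r(k) = 1 * (k+1/6) (k+4) / [(k+23/3) (k+1)] - rational in k, leading ratio 1; with t_0 = -11/5, classification follows.

This is -11/5 * 2F1(1/6, 4; 23/3; 1) in reduced canonical form. Verdict: this is Gauss (I1, integer-parameter pattern) (x = 1: the Gamma ratio telescopes since c-a-b = 7/2 > 0 and a = 4 in Z>0). Hence: -23936/9477.


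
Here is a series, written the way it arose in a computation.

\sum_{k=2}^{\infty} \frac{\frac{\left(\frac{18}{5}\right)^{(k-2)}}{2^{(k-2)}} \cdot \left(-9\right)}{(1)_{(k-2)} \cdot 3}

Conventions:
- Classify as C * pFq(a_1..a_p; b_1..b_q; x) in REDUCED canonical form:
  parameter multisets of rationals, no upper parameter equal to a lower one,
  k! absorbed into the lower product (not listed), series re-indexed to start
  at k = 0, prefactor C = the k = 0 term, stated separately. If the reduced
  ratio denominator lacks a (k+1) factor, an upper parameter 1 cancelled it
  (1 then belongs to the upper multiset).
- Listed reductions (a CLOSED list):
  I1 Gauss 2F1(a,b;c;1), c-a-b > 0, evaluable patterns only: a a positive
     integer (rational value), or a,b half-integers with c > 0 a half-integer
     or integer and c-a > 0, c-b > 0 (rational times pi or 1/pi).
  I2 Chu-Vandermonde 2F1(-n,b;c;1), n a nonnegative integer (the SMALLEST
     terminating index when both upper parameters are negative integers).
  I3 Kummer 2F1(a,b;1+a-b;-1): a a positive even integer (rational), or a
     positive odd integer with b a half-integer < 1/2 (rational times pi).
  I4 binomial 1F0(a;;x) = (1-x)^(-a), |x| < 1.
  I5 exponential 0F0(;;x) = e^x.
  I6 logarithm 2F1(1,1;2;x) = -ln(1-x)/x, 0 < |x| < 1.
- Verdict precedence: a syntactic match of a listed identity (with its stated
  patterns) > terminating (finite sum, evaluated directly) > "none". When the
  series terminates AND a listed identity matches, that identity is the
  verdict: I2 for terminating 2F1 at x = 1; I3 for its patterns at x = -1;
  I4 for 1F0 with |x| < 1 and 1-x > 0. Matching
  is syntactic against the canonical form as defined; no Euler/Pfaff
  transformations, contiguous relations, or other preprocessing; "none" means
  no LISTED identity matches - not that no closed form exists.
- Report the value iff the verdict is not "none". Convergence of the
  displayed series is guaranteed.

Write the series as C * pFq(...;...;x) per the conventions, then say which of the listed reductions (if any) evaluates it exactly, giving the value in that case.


Key step: t_0 = -3 here, and (1)_k (prefactor -3) is k! itself.
Consecutive-term ratio: r(k) = \frac{9}{5} * 1 / [(k+1)] ; factor over Q: parameters, x = \frac{9}{5}, and C = -3.

With C = -3: the canonical form is 0F0(-; -; \frac{9}{5}). Verdict (x = \frac{9}{5}): the exponential series (I5) applies (the 0F0 exponential series at x = \frac{9}{5}). Value: \left(-3\right) \cdot e^{\frac{9}{5}}.


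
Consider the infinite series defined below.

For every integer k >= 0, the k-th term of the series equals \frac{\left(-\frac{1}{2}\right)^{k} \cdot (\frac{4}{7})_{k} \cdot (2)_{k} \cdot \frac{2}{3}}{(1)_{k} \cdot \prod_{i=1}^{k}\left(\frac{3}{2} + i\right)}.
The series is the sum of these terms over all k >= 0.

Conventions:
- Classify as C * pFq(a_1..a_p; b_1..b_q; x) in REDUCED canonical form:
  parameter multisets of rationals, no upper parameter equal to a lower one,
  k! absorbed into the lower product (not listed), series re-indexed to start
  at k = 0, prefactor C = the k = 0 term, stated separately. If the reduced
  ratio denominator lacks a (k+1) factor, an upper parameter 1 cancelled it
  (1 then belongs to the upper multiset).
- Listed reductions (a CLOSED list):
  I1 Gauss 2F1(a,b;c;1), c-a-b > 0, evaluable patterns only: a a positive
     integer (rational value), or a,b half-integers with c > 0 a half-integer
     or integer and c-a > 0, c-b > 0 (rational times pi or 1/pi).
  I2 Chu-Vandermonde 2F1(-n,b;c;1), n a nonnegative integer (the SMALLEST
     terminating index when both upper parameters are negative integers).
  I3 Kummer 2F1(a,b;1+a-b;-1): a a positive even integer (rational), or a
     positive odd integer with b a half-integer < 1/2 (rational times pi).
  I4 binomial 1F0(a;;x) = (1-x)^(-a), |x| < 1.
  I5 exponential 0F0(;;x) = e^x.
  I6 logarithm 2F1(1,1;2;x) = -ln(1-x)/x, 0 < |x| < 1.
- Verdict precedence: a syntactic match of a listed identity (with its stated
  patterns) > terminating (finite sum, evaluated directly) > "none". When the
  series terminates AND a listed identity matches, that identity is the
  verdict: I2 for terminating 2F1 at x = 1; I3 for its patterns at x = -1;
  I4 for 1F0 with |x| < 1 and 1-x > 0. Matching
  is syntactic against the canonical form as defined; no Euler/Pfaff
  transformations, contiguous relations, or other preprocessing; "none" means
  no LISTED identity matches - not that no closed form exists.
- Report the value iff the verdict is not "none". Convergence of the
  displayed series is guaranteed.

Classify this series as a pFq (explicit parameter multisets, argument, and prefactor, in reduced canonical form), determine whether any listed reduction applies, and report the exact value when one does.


Prefactor \frac{2}{3}, argument -\frac{1}{2}: 2F1 with upper {\frac{4}{7}, 2} over lower {\frac{5}{2}}. Verdict: none - at argument -\frac{1}{2} the multisets {\frac{4}{7}, 2} ; {\frac{5}{2}} match no listed identity.

Key step: with t_0 = \frac{2}{3}, the lower running product (C = 2/3, x = -1/2) is a rising factorial.
Adjacent-term ratio: r(k) = -\frac{1}{2} * (k+\frac{4}{7}) (k+2) / [(k+\frac{5}{2}) (k+1)] - rational; roots negated = parameters, x = -\frac{1}{2}, C = \frac{2}{3}.


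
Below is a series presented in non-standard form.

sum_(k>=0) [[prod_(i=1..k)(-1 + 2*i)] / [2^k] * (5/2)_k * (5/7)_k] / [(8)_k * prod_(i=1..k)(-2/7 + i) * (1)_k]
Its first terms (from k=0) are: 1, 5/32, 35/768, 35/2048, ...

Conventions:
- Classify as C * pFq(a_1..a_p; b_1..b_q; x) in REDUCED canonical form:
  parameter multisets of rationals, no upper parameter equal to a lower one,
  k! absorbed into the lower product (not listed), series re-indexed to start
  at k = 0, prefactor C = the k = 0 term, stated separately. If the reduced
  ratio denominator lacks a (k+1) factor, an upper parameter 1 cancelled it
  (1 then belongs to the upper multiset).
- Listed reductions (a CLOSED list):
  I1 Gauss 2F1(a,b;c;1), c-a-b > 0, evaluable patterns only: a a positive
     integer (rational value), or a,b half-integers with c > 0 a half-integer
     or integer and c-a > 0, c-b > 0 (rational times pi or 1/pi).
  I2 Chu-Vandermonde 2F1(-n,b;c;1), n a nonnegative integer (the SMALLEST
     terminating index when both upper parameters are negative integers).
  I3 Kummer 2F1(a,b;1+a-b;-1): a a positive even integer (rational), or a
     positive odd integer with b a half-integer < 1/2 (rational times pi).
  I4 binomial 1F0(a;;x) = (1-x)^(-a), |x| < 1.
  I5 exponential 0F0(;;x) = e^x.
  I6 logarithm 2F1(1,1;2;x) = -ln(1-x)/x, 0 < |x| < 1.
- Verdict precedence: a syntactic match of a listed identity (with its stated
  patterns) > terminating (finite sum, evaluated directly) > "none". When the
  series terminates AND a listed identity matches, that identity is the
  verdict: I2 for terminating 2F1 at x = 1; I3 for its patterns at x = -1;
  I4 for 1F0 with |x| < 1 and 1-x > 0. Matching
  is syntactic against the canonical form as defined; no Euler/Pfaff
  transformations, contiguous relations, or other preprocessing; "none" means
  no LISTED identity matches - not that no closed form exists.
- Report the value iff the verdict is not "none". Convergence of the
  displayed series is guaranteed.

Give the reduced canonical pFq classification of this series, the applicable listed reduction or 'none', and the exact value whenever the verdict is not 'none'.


The tell: t_0 being 1, the odd product 1*3*...*(2k-1) (C = 1) is 2^k (1/2)_k.
Consecutive-term ratio: r(k) = 1 * (k+1/2) (k+5/2) / [(k+8) (k+1)] - poly over poly, x = 1 from leading terms; C = 1 at k = 0.

x = 1 here; the reduced form reads 2F1, upper {1/2, 5/2}, lower {8}, C = 1. Verdict: Gauss (I1, half-integer pattern) fires (x = 1; upper {1/2, 5/2} half-integers, c = 8 in the evaluable pattern). Exact value: (524288/135135) / pi.


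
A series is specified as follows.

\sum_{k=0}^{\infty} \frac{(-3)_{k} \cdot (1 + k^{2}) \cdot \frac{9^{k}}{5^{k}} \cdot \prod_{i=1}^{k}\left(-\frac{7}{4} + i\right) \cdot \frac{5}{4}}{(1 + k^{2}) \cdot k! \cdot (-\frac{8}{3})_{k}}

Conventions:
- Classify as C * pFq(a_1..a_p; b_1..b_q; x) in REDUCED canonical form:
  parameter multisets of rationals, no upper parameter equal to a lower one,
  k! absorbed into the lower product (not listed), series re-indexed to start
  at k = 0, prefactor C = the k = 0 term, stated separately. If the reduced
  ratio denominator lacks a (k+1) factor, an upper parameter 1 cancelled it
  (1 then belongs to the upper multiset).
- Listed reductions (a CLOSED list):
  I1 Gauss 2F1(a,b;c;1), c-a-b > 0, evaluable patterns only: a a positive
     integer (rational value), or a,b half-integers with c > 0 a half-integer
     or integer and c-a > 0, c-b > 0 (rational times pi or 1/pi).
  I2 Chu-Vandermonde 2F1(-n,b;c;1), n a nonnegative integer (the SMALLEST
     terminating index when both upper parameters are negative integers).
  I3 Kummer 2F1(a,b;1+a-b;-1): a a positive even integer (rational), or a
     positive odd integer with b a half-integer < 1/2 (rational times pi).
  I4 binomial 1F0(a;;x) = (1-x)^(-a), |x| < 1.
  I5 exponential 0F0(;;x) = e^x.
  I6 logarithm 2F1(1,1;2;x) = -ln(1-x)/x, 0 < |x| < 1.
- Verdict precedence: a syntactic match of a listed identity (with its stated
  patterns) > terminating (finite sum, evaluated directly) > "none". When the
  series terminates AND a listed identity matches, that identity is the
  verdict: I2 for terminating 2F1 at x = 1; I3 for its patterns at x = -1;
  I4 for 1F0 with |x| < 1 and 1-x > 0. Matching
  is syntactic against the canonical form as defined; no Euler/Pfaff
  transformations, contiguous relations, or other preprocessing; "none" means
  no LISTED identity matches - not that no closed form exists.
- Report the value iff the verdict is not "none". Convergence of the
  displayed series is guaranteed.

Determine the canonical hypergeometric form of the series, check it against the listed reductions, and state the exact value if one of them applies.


x = \frac{9}{5} here; the reduced form reads 2F1, upper {-3, -\frac{3}{4}}, lower {-\frac{8}{3}}, C = \frac{5}{4}. Verdict: terminating. (-3)_k vanishes past k = 3, leaving a 4-term sum, computed directly. Its exact value is -\frac{177937}{102400}.

Key step: x = \frac{9}{5} and the two geometric factors (prefactor 5/4) combine into one argument.
Ratio: r(k) = \frac{9}{5} * (k-3) (k-\frac{3}{4}) / [(k-\frac{8}{3}) (k+1)] - poly over poly, x = \frac{9}{5} from leading terms; C = \frac{5}{4} at k = 0.


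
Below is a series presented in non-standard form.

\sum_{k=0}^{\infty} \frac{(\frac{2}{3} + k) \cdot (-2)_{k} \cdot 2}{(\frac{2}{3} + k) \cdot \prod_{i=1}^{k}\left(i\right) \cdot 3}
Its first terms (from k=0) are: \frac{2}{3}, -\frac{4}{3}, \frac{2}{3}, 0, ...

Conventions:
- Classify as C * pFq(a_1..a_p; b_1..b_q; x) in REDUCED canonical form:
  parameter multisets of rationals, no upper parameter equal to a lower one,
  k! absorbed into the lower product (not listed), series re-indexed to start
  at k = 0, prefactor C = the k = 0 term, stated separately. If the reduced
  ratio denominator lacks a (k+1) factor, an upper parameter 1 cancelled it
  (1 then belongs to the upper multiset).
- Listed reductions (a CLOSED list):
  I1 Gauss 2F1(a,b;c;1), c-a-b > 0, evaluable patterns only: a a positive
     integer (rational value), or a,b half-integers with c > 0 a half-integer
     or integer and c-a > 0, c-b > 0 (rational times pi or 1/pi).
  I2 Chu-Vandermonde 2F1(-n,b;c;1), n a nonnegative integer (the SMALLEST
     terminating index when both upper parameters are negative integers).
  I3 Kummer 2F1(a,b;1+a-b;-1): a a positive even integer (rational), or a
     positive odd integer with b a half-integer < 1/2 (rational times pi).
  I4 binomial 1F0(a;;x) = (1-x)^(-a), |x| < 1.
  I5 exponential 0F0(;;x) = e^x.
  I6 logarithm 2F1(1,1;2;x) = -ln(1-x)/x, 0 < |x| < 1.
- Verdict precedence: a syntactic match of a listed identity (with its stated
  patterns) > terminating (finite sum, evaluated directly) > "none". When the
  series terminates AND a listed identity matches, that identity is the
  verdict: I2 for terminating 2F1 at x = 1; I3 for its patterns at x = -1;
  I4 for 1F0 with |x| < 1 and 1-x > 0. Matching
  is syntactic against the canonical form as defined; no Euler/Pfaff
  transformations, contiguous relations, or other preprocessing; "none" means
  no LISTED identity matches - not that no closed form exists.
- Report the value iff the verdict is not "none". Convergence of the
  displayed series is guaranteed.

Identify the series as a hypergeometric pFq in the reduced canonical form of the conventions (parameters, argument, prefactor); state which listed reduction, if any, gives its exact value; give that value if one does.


At argument 1: a 1F0 with upper {-2}, lower {-}, scaled by C = \frac{2}{3}. Verdict: terminating - upper -2 stops the sum at k = 2; the 3 terms are added exactly. Value: 0.

The tell: t_0 being \frac{2}{3}, the product of the first k integers (prefactor 2/3) is k!.
Term ratio: r(k) = 1 * (k-2) / [(k+1)] - rational in k, leading ratio 1; with t_0 = \frac{2}{3}, classification follows.


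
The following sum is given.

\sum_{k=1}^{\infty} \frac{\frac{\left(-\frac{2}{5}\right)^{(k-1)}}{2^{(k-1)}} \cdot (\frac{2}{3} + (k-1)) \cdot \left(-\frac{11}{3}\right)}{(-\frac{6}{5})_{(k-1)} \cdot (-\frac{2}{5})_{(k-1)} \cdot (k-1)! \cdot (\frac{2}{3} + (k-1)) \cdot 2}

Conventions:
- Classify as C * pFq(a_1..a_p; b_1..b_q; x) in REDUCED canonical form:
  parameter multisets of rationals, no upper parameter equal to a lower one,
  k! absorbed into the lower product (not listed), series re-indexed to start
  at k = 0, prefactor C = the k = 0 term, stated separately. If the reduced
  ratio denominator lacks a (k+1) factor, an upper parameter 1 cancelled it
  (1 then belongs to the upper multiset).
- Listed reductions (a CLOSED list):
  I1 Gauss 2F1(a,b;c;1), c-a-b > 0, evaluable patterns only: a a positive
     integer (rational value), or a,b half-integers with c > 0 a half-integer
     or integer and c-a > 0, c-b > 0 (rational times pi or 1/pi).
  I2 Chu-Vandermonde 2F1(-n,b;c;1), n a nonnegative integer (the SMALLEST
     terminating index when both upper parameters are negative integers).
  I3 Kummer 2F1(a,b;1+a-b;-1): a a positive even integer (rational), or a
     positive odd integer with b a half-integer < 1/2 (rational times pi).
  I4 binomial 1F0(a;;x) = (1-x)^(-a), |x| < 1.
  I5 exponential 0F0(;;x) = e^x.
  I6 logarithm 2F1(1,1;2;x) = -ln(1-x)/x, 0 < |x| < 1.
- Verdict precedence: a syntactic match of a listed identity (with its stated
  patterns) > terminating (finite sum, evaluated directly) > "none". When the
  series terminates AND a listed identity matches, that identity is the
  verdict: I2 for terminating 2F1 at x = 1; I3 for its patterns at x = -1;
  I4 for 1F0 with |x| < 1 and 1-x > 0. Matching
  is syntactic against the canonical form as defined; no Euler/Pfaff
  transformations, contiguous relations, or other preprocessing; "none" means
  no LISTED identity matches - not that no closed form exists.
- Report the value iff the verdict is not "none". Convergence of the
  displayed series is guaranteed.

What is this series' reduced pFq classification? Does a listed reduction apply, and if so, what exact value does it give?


Reduced: x = -\frac{1}{5}, 0F2, upper = {-}, lower = {-\frac{6}{5}, -\frac{2}{5}}, C = -\frac{11}{6}. Verdict: none (x = -\frac{1}{5}): each listed identity misses the multisets {-} ; {-\frac{6}{5}, -\frac{2}{5}}.

Key observation: with t_0 = -\frac{11}{6}, the constant factors (C = -11/6) combine into one prefactor.
Adjacent-term ratio: r(k) = -\frac{1}{5} * 1 / [(k-\frac{6}{5}) (k-\frac{2}{5}) (k+1)] ; factor over Q: parameters, x = -\frac{1}{5}, and C = -\frac{11}{6}.


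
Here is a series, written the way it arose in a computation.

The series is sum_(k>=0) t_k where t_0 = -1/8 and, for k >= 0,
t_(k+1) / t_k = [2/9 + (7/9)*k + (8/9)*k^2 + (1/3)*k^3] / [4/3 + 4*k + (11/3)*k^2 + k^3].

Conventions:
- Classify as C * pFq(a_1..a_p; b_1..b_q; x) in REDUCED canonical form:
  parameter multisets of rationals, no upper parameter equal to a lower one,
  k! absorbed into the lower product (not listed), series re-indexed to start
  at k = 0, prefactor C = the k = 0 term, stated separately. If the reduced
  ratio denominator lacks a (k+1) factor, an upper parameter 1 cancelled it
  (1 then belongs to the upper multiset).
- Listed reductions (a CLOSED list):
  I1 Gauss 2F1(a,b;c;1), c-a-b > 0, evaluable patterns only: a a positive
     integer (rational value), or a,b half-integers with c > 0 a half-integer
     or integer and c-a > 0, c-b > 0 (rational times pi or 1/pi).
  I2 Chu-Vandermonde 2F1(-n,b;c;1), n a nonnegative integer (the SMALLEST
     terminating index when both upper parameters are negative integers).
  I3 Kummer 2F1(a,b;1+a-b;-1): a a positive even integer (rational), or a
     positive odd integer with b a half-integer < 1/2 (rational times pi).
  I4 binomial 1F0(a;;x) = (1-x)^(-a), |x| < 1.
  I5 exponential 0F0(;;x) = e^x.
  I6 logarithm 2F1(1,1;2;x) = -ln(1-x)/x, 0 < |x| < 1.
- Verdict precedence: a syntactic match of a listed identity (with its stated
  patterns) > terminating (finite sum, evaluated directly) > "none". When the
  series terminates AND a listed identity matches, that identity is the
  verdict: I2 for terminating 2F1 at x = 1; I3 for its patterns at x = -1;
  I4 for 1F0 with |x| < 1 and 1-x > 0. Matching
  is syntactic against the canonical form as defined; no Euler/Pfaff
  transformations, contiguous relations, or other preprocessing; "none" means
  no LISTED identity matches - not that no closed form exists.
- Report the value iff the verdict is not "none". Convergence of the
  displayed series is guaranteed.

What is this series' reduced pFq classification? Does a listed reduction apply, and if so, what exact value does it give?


Key observation: with t_0 = -1/8, cancel k + 2/3 from the displayed ratio first; then C = -1/8.
Term ratio: r(k) = (1/3) * (k+1) (k+1) / [(k+2) (k+1)] - rational in k. x = (1/3); t_0 = -1/8; negate the roots.

x = 1/3 here; the reduced form reads 2F1, upper {1, 1}, lower {2}, C = -1/8. Verdict: the I6 logarithm reduction matches (the logarithm: parameters (1,1;2), x = 1/3). Its exact value is (3/8) * ln(2/3).


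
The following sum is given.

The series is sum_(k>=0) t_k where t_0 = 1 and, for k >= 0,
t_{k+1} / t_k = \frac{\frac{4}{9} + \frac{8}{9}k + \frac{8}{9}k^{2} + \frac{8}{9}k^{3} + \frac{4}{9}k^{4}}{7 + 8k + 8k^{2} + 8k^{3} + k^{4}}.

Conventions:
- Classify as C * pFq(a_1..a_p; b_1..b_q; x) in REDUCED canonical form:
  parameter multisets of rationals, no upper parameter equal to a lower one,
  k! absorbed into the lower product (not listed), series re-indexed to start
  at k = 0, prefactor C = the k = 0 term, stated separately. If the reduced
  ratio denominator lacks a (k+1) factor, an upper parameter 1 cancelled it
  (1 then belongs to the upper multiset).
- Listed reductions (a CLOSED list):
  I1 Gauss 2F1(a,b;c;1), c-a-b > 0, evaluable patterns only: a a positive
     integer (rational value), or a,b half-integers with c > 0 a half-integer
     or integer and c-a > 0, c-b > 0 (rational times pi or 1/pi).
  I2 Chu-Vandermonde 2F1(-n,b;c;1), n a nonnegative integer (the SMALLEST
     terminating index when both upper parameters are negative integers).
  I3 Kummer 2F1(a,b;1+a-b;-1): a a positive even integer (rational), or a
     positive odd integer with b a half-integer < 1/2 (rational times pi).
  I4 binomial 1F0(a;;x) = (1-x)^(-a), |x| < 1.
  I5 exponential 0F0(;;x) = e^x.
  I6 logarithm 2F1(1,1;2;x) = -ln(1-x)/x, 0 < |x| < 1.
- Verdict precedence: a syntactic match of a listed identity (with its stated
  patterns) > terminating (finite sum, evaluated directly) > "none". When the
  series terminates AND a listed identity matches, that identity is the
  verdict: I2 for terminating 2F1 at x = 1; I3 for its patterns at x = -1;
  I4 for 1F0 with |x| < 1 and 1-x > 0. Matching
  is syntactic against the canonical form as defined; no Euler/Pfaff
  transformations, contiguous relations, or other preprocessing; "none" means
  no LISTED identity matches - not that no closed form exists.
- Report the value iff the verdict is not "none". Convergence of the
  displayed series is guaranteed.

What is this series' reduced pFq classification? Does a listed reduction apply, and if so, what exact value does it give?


Reduced: x = \frac{4}{9}, 2F1, upper = {1, 1}, lower = {7}, C = 1. Verdict: none. No listed pattern accepts 2F1(1, 1; 7; \frac{4}{9}).

Structural cue: t_0 = 1 here, and the expanded ratio factors over Q; C = 1, roots give parameters.
Adjacent-term ratio: r(k) = \frac{4}{9} * (k+1) (k+1) / [(k+7) (k+1)] ; factor over Q: parameters, x = \frac{4}{9}, and C = 1.


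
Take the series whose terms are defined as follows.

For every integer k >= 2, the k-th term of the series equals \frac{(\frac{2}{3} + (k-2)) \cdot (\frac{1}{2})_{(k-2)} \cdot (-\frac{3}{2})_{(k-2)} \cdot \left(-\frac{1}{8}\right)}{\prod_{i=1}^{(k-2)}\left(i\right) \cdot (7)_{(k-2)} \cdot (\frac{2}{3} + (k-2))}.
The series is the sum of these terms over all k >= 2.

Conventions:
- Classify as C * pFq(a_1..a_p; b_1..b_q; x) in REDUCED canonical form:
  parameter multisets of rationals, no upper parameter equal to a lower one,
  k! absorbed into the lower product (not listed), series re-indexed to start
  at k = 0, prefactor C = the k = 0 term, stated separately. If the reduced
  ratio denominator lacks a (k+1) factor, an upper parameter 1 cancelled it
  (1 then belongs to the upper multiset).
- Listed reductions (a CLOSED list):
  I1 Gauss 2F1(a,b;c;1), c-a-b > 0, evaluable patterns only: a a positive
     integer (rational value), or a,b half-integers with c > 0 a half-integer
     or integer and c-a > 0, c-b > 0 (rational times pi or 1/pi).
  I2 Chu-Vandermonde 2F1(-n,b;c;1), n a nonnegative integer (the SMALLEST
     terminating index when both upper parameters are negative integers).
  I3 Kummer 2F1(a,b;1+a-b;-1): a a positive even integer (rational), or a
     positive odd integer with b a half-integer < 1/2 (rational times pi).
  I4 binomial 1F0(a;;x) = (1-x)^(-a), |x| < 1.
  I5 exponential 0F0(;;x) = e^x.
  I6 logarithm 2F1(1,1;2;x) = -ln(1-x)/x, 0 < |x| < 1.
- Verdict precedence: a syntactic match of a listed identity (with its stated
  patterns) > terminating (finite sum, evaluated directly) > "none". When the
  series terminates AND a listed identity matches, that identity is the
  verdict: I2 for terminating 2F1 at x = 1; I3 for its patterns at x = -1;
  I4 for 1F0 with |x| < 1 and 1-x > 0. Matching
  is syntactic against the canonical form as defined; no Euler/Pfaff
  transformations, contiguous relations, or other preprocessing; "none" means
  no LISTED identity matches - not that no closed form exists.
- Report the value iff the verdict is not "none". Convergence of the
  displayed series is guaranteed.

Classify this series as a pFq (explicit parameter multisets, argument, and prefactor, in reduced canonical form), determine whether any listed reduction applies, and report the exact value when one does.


Prefactor -\frac{1}{8}, argument 1: 2F1 with upper {-\frac{3}{2}, \frac{1}{2}} over lower {7}. Verdict: the half-integer Gauss pattern (I1) applies (x = 1; upper {-\frac{3}{2}, \frac{1}{2}} half-integers, c = 7 in the evaluable pattern). Sum: \left(-\frac{524288}{1486485}\right) / \pi.

Key observation: from the first term -\frac{1}{8}: the product of the first k integers (C = -1/8, x = 1) is k!.
Ratio: r(k) = 1 * (k-\frac{3}{2}) (k+\frac{1}{2}) / [(k+7) (k+1)] - poly over poly, x = 1 from leading terms; C = -\frac{1}{8} at k = 0.


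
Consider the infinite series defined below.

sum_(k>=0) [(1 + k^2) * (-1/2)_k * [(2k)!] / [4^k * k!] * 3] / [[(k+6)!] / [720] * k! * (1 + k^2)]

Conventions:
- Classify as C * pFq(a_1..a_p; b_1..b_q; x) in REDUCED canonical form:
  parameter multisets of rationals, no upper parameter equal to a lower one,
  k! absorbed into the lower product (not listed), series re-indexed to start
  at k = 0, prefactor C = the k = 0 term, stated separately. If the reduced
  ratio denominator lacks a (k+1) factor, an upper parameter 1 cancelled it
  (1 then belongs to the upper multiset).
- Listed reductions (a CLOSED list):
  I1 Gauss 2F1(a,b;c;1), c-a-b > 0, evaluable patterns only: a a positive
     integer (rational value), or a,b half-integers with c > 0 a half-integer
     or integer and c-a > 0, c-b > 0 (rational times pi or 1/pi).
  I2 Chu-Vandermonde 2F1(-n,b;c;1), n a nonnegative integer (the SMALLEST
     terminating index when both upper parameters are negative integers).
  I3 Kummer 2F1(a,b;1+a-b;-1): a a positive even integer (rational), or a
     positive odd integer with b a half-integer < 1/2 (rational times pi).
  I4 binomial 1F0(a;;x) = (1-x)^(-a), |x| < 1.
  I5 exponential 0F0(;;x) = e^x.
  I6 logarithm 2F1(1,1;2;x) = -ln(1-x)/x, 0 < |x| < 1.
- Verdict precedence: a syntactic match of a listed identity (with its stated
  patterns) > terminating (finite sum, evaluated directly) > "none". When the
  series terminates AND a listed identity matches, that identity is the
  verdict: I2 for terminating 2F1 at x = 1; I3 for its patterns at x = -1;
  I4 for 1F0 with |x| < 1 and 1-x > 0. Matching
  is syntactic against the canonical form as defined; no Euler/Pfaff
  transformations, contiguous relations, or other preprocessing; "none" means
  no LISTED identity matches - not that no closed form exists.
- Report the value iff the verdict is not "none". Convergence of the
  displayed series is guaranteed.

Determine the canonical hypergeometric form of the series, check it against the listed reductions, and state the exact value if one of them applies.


The series (x = 1) is 2F1: upper {-1/2, 1/2}, lower {7}, prefactor 3. Verdict: Gauss (I1, half-integer pattern) matches (x = 1; upper {-1/2, 1/2} half-integers, c = 7 in the evaluable pattern). Sum: (2097152/231231) / pi.

Key step: from the first term 3: the denominator's factorial ratio (C = 3) is a lower Pochhammer.
Consecutive-term ratio: r(k) = 1 * (k-1/2) (k+1/2) / [(k+7) (k+1)] - poly over poly, x = 1 from leading terms; C = 3 at k = 0.
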